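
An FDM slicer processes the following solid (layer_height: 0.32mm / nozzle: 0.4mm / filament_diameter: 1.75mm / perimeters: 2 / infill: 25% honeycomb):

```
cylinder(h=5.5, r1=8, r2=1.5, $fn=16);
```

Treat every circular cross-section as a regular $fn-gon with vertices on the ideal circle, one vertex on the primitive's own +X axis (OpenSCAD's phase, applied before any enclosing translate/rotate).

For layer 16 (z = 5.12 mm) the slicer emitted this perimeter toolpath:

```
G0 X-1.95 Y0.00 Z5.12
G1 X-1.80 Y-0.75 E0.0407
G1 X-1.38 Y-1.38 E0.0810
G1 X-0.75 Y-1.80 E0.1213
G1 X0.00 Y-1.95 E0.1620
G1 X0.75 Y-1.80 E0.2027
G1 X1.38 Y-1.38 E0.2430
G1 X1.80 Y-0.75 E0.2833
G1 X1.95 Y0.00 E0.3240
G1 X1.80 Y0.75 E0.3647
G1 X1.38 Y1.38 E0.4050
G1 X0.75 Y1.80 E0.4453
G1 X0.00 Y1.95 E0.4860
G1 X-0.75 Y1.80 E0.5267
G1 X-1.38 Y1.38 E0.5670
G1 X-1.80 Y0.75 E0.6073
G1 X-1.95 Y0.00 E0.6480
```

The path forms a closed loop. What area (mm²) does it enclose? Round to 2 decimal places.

11.65 mm²

Apply the shoelace formula to the sequence of (X, Y) vertices; enclosed area = 11.65 mm².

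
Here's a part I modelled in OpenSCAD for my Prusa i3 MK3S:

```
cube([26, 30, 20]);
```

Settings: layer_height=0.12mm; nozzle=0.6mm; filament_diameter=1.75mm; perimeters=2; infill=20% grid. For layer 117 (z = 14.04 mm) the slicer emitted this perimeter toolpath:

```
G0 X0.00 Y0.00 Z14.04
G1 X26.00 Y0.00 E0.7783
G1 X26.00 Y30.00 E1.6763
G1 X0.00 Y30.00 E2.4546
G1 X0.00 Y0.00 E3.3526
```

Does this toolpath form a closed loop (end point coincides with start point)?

Start point (G0): (0.00, 0.00). End point (last G1): the path returns to the start — closed.

yes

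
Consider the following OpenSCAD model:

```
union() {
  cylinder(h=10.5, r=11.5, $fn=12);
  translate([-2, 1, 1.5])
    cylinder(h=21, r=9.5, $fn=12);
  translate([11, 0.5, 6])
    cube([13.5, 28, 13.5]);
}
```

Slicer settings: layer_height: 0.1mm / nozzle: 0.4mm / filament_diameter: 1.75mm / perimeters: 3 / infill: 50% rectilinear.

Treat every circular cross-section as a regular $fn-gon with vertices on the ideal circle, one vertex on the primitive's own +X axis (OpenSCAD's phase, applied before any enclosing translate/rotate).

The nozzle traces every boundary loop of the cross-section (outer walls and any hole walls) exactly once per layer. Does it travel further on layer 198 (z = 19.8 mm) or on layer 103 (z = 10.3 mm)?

Layer 198 (z = 19.8): the cylinder does not reach this height (z outside [0, 10.5]); the cylinder at (-2, 1): section is a regular 12-gon, circumradius r=9.5 (perimeter = 2·12·9.500·sin(180°/12) = 59.01 mm); the cube at (11, 0.5) does not reach this height (z outside [6, 19.5]); Taking the union: only the r=9.5 cylinder at (-2, 1) is present, so the union is just that shape — boundary = 59.01 mm. So its perimeter = 59.01 mm. Layer 103 (z = 10.3): the cylinder: section is a regular 12-gon, circumradius r=11.5 (perimeter = 2·12·11.500·sin(180°/12) = 71.43 mm); the r=9.5 cylinder at (-2, 1) gives a regular 12-gon of circumradius 9.5 (constant along its height) (perimeter = 2·12·9.500·sin(180°/12) = 59.01 mm); the 13.5×28 cube at (11, 0.5) contributes its full rectangle (perimeter 83.00 mm); Combining (union): the regions partially overlap (shared area 268.72 mm²), so the edge portions inside another operand are dropped and the merged outline is re-measured after clipping — boundary = 151.53 mm. So its perimeter = 151.53 mm. Layer 103 is larger (151.53 vs 59.01 mm).

layer 103 (z = 10.3 mm)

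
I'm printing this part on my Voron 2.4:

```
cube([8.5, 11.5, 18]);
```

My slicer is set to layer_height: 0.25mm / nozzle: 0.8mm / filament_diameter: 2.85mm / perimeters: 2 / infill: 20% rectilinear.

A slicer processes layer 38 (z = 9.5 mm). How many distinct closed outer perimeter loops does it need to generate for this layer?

1

At z = 9.5 mm: the cube (footprint 8.5×11.5) is included at this height. The result has 1 disconnected region.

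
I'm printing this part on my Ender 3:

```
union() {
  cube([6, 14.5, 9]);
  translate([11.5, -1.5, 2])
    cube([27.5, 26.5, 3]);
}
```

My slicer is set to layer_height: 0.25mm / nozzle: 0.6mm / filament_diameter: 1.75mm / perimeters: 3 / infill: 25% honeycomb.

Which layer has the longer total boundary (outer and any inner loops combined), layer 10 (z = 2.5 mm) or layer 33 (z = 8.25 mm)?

Layer 10 (z = 2.5): the cube is present — its section is the full 6×14.5 rectangle (perimeter 41.00 mm); the 27.5×26.5 cube at (11.5, -1.5) contributes its full rectangle (perimeter 108.00 mm); Taking the union: the 2 present regions are separate (no shared area or edge), so areas and boundary lengths simply add and each stays a separate island — boundary = 149.00 mm. So its perimeter = 149.00 mm. Layer 33 (z = 8.25): the 6×14.5 cube contributes its full rectangle (perimeter 41.00 mm); the cube at (11.5, -1.5) does not reach this height (z outside [2, 5]); Merging all regions: only the 6×14.5 cube is present, so the union is just that shape — boundary = 41.00 mm. So its perimeter = 41.00 mm. Layer 10 is larger (149.00 vs 41.00 mm).

layer 10 (z = 2.5 mm)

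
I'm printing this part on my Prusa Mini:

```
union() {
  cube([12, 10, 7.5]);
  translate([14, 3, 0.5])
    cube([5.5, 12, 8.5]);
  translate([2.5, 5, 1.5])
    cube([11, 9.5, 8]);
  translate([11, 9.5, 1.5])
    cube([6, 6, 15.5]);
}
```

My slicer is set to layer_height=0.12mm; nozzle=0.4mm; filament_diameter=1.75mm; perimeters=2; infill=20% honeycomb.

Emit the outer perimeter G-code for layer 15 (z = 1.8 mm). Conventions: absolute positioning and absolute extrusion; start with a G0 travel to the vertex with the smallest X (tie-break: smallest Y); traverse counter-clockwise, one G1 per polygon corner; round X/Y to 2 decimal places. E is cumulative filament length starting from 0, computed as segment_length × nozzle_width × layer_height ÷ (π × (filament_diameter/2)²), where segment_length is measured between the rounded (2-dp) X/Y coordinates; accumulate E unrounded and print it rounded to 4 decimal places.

G0 X0.00 Y0.00 Z1.80
G1 X12.00 Y0.00 E0.2395
G1 X12.00 Y5.00 E0.3393
G1 X13.50 Y5.00 E0.3692
G1 X13.50 Y9.50 E0.4590
G1 X14.00 Y9.50 E0.4690
G1 X14.00 Y3.00 E0.5987
G1 X19.50 Y3.00 E0.7084
G1 X19.50 Y15.00 E0.9479
G1 X17.00 Y15.00 E0.9978
G1 X17.00 Y15.50 E1.0078
G1 X11.00 Y15.50 E1.1275
G1 X11.00 Y14.50 E1.1475
G1 X2.50 Y14.50 E1.3171
G1 X2.50 Y10.00 E1.4069
G1 X0.00 Y10.00 E1.4568
G1 X0.00 Y0.00 E1.6564

At z = 1.8 mm: the cube (footprint 12×10) is included at this height; the cube at (14, 3) is present — its section is the full 5.5×12 rectangle; the cube at (2.5, 5) is present — its section is the full 11×9.5 rectangle; the 6×6 cube at (11, 9.5) contributes its full rectangle; Taking the union: the regions partially overlap (shared area 76.50 mm²), so overlapping operands fuse into one piece — 1 connected region. The outline is a single polygon with 16 vertices. Extrusion per mm of travel: 0.4 × 0.12 / (π × 0.875²) = 0.019956. Accumulating E over each segment gives final E = 1.6564.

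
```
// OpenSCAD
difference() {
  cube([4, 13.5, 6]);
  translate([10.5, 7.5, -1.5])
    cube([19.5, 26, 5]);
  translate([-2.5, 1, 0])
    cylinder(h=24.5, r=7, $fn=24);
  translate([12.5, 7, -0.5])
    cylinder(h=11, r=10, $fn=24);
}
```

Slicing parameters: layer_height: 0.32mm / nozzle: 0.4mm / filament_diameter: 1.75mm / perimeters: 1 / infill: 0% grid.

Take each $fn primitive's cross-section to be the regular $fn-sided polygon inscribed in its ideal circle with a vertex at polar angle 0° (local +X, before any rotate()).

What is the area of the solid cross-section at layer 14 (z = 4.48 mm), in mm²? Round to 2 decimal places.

21.55 mm²

At z = 4.48 mm: the 4×13.5 cube contributes its full rectangle (area 54.00 mm²); the cube at (10.5, 7.5) is not intersected at this z (z outside [-1.5, 3.5]); the r=7 cylinder at (-2.5, 1) gives a regular 24-gon of circumradius 7 (constant along its height) (area = (24/2)·7.000²·sin(360°/24) = 152.19 mm²); the r=10 cylinder at (12.5, 7) contributes a regular 24-gon of circumradius 10 (area = (24/2)·10.000²·sin(360°/24) = 310.58 mm²); Subtracting the remaining from the first: starting from the 4×13.5 cube (54.00 mm²), the r=7 cylinder at (-2.5, 1) partially overlaps it — only the 24.25 mm² overlap (of its 152.19 mm²) is removed, clipping the outline; the r=10 cylinder at (12.5, 7) partially overlaps it — only the 8.20 mm² overlap (of its 310.58 mm²) is removed, clipping the outline — area = 21.55 mm². Overall, the cross-section is a single solid region. Net area = 21.55 mm².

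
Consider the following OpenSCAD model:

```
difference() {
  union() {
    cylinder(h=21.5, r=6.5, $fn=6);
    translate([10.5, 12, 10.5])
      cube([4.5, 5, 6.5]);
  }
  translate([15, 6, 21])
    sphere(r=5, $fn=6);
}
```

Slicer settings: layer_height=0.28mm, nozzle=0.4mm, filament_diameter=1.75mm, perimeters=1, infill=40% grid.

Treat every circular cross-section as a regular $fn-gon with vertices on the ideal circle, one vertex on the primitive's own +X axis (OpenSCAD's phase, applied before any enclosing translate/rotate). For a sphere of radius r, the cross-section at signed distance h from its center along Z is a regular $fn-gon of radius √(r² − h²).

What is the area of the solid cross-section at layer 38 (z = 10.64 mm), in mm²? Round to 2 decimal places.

At z = 10.64 mm: the r=6.5 cylinder gives a regular 6-gon of circumradius 6.5 (constant along its height) (area = (6/2)·6.500²·sin(360°/6) = 109.77 mm²); the cube at (10.5, 12) is present — its section is the full 4.5×5 rectangle (area 22.50 mm²); Merging all regions: the 2 present regions are separate (no shared area or edge), so areas and boundary lengths simply add and each stays a separate island — area = 132.27 mm²; the sphere at (15, 6) is absent (|z−center|=10.360 > r=5); Taking the first minus the rest: none of the subtracted shapes is present at this height, so the result so far is unchanged — area = 132.27 mm². Overall, the cross-section has 2 separate islands. Net area = 132.27 mm².

132.27 mm²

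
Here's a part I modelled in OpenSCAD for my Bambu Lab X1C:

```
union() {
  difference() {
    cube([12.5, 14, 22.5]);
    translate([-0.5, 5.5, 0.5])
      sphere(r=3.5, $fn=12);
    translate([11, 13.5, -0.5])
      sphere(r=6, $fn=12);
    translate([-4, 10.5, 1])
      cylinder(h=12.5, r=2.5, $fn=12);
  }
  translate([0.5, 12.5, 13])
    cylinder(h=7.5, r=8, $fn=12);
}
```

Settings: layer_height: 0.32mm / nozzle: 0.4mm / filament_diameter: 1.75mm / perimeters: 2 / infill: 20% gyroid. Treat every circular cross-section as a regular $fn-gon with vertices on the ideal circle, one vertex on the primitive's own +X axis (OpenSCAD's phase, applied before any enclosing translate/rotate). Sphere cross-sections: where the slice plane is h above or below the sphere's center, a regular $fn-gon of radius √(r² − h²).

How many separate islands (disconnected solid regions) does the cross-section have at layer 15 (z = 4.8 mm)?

At z = 4.8 mm: the 12.5×14 cube contributes its full rectangle; the sphere at (-0.5, 5.5) does not reach this height (|z−center|=4.300 > r=3.5); the r=6 sphere at (11, 13.5) slices to a regular 12-gon of circumradius 2.812 (√(r²−h²) with h=5.3 from center); the cylinder at (-4, 10.5): section is a regular 12-gon, circumradius r=2.5; After the difference (first − rest): starting from the 12.5×14 cube, the r=6 sphere at (11, 13.5) partially overlaps it — only the 11.97 mm² overlap (of its 23.73 mm²) is removed, clipping the outline; the r=2.5 cylinder at (-4, 10.5) misses the remaining region (no effect) — 1 connected region; the cylinder at (0.5, 12.5) is not intersected at this z (z outside [13, 20.5]); Merging all regions: only that combined region is present, so the union is just that shape — 1 connected region. Overall, the cross-section is a single solid region. Island count = 1.

1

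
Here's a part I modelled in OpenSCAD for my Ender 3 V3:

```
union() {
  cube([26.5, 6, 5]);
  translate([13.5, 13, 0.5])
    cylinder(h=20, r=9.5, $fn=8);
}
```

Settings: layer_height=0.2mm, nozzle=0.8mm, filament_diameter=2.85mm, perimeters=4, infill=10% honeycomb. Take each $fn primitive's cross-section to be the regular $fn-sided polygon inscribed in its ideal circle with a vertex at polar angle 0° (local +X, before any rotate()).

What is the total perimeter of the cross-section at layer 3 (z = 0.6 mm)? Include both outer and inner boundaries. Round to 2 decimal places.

At z = 0.6 mm: the cube (footprint 26.5×6) is included at this height (perimeter 65.00 mm); the cylinder at (13.5, 13): section is a regular 8-gon, circumradius r=9.5 (perimeter = 2·8·9.500·sin(180°/8) = 58.17 mm); Merging all regions: the regions partially overlap (shared area 15.09 mm²), so the edge portions inside another operand are dropped and the merged outline is re-measured after clipping — boundary = 98.03 mm. Overall, the cross-section is a single solid region. Total boundary length (outer) = 98.03 mm.

98.03 mm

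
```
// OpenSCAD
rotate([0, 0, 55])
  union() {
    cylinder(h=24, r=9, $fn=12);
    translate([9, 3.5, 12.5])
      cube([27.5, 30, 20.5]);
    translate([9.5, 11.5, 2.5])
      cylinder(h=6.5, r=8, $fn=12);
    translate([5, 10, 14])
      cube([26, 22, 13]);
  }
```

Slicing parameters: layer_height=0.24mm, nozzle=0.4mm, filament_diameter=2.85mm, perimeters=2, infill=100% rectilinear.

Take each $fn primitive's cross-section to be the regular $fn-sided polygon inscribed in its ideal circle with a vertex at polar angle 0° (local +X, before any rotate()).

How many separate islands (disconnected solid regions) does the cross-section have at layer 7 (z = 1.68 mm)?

1

At z = 1.68 mm: the r=9 cylinder contributes a regular 12-gon of circumradius 9; the cube at (9, 3.5) is not intersected at this z (z outside [12.5, 33]); the cylinder at (9.5, 11.5) is absent (z outside [2.5, 9]); the cube at (5, 10) does not reach this height (z outside [14, 27]); Merging all regions: only the r=9 cylinder is present, so the union is just that shape — 1 connected region; (whole slice rotated 55° about Z — lengths, areas and connectivity unchanged). Overall, the cross-section is a single solid region. Island count = 1.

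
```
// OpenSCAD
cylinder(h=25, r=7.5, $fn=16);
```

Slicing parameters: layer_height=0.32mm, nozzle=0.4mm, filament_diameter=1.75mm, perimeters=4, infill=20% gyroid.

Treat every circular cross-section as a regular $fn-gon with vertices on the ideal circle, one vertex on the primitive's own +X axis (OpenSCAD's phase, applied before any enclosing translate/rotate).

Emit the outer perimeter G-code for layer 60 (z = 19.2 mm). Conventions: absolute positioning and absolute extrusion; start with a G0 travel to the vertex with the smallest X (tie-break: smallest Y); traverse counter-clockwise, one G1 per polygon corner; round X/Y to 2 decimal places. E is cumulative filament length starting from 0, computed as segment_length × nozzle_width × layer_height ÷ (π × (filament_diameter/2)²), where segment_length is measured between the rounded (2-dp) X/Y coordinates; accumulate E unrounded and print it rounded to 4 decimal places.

G0 X-7.50 Y0.00 Z19.20
G1 X-6.93 Y-2.87 E0.1557
G1 X-5.30 Y-5.30 E0.3114
G1 X-2.87 Y-6.93 E0.4671
G1 X0.00 Y-7.50 E0.6229
G1 X2.87 Y-6.93 E0.7786
G1 X5.30 Y-5.30 E0.9343
G1 X6.93 Y-2.87 E1.0900
G1 X7.50 Y0.00 E1.2457
G1 X6.93 Y2.87 E1.4014
G1 X5.30 Y5.30 E1.5571
G1 X2.87 Y6.93 E1.7128
G1 X0.00 Y7.50 E1.8686
G1 X-2.87 Y6.93 E2.0243
G1 X-5.30 Y5.30 E2.1800
G1 X-6.93 Y2.87 E2.3357
G1 X-7.50 Y0.00 E2.4914

At z = 19.2 mm: the r=7.5 cylinder contributes a regular 16-gon of circumradius 7.5. The outline is a single polygon with 16 vertices. Extrusion per mm of travel: 0.4 × 0.32 / (π × 0.875²) = 0.053216. Accumulating E over each segment gives final E = 2.4914.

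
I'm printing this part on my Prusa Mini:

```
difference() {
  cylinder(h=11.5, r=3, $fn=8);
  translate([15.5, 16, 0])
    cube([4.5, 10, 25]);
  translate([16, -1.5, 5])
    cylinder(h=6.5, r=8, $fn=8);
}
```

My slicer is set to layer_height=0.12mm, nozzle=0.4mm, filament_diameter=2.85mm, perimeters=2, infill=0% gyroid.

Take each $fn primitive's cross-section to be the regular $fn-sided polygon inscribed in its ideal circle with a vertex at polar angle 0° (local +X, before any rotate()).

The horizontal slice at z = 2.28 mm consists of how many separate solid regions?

At z = 2.28 mm: the r=3 cylinder gives a regular 8-gon of circumradius 3 (constant along its height); the cube at (15.5, 16) (footprint 4.5×10) is included at this height; the cylinder at (16, -1.5) is not intersected at this z (z outside [5, 11.5]); After the difference (first − rest): starting from the r=3 cylinder, the 4.5×10 cube at (15.5, 16) misses the remaining region (no effect) — 1 connected region. The result has 1 disconnected region.

1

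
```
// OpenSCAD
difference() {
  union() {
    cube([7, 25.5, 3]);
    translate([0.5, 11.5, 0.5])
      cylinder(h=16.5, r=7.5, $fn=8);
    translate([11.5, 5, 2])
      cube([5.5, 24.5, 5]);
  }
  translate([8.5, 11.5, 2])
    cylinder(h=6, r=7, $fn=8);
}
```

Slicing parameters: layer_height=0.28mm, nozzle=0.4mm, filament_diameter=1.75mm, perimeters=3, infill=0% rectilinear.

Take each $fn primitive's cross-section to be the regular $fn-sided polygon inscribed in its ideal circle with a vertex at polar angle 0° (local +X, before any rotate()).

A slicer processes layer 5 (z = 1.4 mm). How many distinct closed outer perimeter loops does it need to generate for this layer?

1

At z = 1.4 mm: the cube (footprint 7×25.5) is included at this height; the r=7.5 cylinder at (0.5, 11.5) contributes a regular 8-gon of circumradius 7.5; the cube at (11.5, 5) is absent (z outside [2, 7]); Taking the union: the regions partially overlap (shared area 84.53 mm²), so overlapping operands fuse into one piece — 1 connected region; the cylinder at (8.5, 11.5) is absent (z outside [2, 8]); After the difference (first − rest): none of the subtracted shapes is present at this height, so the result so far is unchanged — 1 connected region. The result has 1 disconnected region.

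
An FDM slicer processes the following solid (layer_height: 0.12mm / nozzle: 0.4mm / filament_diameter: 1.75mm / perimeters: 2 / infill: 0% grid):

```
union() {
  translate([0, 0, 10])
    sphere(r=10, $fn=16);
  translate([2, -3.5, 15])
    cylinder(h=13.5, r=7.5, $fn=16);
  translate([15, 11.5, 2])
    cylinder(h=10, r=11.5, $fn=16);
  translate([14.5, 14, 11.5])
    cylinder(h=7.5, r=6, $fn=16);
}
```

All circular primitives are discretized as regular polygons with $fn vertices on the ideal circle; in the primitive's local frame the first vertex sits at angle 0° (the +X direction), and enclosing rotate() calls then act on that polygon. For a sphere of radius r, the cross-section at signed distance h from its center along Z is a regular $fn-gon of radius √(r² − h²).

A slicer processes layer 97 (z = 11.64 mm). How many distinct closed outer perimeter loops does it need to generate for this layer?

At z = 11.64 mm: the sphere: section is a regular 16-gon, circumradius = √(r²−h²) = √(10²−1.64²) = 9.865; the cylinder at (2, -3.5) is not intersected at this z (z outside [15, 28.5]); the cylinder at (15, 11.5): section is a regular 16-gon, circumradius r=11.5; the r=6 cylinder at (14.5, 14) contributes a regular 16-gon of circumradius 6; Merging all regions: the regions partially overlap (shared area 123.89 mm²), so overlapping operands fuse into one piece — 1 connected region. The result has 1 disconnected region.

1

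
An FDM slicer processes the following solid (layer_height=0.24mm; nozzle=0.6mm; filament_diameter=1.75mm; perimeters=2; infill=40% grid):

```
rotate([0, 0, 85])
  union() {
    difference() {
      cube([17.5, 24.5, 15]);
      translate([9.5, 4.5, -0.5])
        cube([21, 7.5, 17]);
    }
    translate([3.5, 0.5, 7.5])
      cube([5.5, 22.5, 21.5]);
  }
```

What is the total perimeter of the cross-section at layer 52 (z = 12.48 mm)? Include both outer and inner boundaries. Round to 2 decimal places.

At z = 12.48 mm: the 17.5×24.5 cube contributes its full rectangle (perimeter 84.00 mm); the 21×7.5 cube at (9.5, 4.5) contributes its full rectangle (perimeter 57.00 mm); Subtracting the remaining from the first: starting from the 17.5×24.5 cube, the 21×7.5 cube at (9.5, 4.5) partially overlaps it — only the 60.00 mm² overlap (of its 157.50 mm²) is removed, clipping the outline — boundary = 100.00 mm; the 5.5×22.5 cube at (3.5, 0.5) contributes its full rectangle (perimeter 56.00 mm); Taking the union: the 5.5×22.5 cube at (3.5, 0.5) lies entirely inside that combined region, so the union is just that combined region — boundary = 100.00 mm; (rotated 85° about Z; rotation is an isometry so areas/perimeters/island counts are preserved). Overall, the cross-section is a single solid region. Total boundary length (outer) = 100.00 mm.

100.00 mm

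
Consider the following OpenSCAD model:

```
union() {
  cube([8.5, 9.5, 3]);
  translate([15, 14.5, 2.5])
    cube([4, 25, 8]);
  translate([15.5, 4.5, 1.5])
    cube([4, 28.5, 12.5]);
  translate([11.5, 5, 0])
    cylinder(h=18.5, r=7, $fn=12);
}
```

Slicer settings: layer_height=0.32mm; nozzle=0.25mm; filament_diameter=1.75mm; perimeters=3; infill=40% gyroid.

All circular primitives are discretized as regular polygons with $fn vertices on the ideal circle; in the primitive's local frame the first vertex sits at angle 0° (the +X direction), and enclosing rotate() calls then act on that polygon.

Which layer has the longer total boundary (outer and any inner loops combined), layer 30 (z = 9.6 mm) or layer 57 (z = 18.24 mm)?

Layer 30 (z = 9.6): the cube is absent (z outside [0, 3]); the cube at (15, 14.5) is present — its section is the full 4×25 rectangle (perimeter 58.00 mm); the 4×28.5 cube at (15.5, 4.5) contributes its full rectangle (perimeter 65.00 mm); the cylinder at (11.5, 5): section is a regular 12-gon, circumradius r=7 (perimeter = 2·12·7.000·sin(180°/12) = 43.48 mm); Taking the union: the regions partially overlap (shared area 77.20 mm²), so the edge portions inside another operand are dropped and the merged outline is re-measured after clipping — boundary = 106.50 mm. So its perimeter = 106.50 mm. Layer 57 (z = 18.24): the cube is absent (z outside [0, 3]); the cube at (15, 14.5) is absent (z outside [2.5, 10.5]); the cube at (15.5, 4.5) is absent (z outside [1.5, 14]); the cylinder at (11.5, 5): section is a regular 12-gon, circumradius r=7 (perimeter = 2·12·7.000·sin(180°/12) = 43.48 mm); Merging all regions: only the r=7 cylinder at (11.5, 5) is present, so the union is just that shape — boundary = 43.48 mm. So its perimeter = 43.48 mm. Layer 30 is larger (106.50 vs 43.48 mm).

layer 30 (z = 9.6 mm)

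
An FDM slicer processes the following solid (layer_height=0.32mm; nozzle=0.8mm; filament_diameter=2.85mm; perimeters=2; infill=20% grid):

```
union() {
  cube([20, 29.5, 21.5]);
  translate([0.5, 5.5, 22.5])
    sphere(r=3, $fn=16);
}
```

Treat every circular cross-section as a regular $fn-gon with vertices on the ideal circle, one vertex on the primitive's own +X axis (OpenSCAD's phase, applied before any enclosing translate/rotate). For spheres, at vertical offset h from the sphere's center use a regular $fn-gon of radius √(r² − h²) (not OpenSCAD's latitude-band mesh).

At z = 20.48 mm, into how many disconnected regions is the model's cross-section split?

1

At z = 20.48 mm: the cube is present — its section is the full 20×29.5 rectangle; the r=3 sphere at (0.5, 5.5) contributes a regular 16-gon of circumradius √(3²−2.02²) = 2.218; Combining (union): the regions partially overlap (shared area 9.70 mm²), so overlapping operands fuse into one piece — 1 connected region. The result has 1 disconnected region.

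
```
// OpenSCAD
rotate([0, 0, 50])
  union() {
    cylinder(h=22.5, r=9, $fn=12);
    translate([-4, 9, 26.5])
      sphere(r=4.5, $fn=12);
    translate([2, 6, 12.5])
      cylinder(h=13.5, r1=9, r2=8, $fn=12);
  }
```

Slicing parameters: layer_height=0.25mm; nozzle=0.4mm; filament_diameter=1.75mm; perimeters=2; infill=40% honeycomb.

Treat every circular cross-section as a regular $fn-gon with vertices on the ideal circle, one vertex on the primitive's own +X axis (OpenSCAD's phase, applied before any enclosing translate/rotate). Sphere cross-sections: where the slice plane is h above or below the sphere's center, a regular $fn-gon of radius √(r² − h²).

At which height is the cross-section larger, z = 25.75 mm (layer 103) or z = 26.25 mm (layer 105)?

Layer 103 (z = 25.75): the cylinder is not intersected at this z (z outside [0, 22.5]); the sphere at (-4, 9): section is a regular 12-gon, circumradius = √(r²−h²) = √(4.5²−0.75²) = 4.437 (area = (12/2)·4.437²·sin(360°/12) = 59.06 mm²); the cone at (2, 6): at t=0.981 of its height the radius interpolates to r₁+(r₂−r₁)t = 8.019, giving a regular 12-gon of that circumradius (area = (12/2)·8.019²·sin(360°/12) = 192.89 mm²); Taking the union: the regions partially overlap — summed areas 251.95 mm² minus the doubly-counted overlap 35.72 mm² gives 216.23 mm² — area = 216.23 mm²; (rotated 50° about Z; rotation is an isometry so areas/perimeters/island counts are preserved). So its area = 216.23 mm². Layer 105 (z = 26.25): the cylinder is absent (z outside [0, 22.5]); the sphere at (-4, 9): section is a regular 12-gon, circumradius = √(r²−h²) = √(4.5²−0.25²) = 4.493 (area = (12/2)·4.493²·sin(360°/12) = 60.56 mm²); the cone at (2, 6) is absent (z outside [12.5, 26]); Merging all regions: only the r=4.5 sphere at (-4, 9) is present, so the union is just that shape — area = 60.56 mm²; (whole slice rotated 50° about Z — lengths, areas and connectivity unchanged). So its area = 60.56 mm². Layer 103 is larger (216.23 vs 60.56 mm²).

layer 103 (z = 25.75 mm)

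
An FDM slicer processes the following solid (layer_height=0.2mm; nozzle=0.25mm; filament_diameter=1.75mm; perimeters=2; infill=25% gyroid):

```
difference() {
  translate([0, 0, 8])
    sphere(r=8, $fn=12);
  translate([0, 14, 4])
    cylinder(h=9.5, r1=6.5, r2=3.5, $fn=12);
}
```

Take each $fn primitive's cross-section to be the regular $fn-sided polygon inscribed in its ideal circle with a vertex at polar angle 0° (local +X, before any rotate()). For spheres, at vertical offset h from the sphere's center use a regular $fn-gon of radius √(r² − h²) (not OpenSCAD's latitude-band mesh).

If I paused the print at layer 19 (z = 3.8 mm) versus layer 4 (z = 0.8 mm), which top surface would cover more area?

layer 19 (z = 3.8 mm)

Layer 19 (z = 3.8): the r=8 sphere slices to a regular 12-gon of circumradius 6.809 (√(r²−h²) with h=4.2 from center) (area = (12/2)·6.809²·sin(360°/12) = 139.08 mm²); the cone at (0, 14) is not intersected at this z (z outside [4, 13.5]); Taking the first minus the rest: none of the subtracted shapes is present at this height, so the r=8 sphere is unchanged — area = 139.08 mm². So its area = 139.08 mm². Layer 4 (z = 0.8): the r=8 sphere slices to a regular 12-gon of circumradius 3.487 (√(r²−h²) with h=7.2 from center) (area = (12/2)·3.487²·sin(360°/12) = 36.48 mm²); the cone at (0, 14) is absent (z outside [4, 13.5]); Taking the first minus the rest: none of the subtracted shapes is present at this height, so the r=8 sphere is unchanged — area = 36.48 mm². So its area = 36.48 mm². Layer 19 is larger (139.08 vs 36.48 mm²).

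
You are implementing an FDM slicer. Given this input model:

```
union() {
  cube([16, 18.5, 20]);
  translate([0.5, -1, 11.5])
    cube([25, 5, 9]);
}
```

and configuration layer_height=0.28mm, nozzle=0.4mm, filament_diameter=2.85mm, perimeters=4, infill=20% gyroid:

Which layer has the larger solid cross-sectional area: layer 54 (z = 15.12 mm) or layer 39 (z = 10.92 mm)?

Layer 54 (z = 15.12): the cube is present — its section is the full 16×18.5 rectangle (area 296.00 mm²); the cube at (0.5, -1) (footprint 25×5) is included at this height (area 125.00 mm²); Combining (union): the regions partially overlap — summed areas 421.00 mm² minus the doubly-counted overlap 62.00 mm² gives 359.00 mm² — area = 359.00 mm². So its area = 359.00 mm². Layer 39 (z = 10.92): the cube (footprint 16×18.5) is included at this height (area 296.00 mm²); the cube at (0.5, -1) is not intersected at this z (z outside [11.5, 20.5]); Combining (union): only the 16×18.5 cube is present, so the union is just that shape — area = 296.00 mm². So its area = 296.00 mm². Layer 54 is larger (359.00 vs 296.00 mm²).

layer 54 (z = 15.12 mm)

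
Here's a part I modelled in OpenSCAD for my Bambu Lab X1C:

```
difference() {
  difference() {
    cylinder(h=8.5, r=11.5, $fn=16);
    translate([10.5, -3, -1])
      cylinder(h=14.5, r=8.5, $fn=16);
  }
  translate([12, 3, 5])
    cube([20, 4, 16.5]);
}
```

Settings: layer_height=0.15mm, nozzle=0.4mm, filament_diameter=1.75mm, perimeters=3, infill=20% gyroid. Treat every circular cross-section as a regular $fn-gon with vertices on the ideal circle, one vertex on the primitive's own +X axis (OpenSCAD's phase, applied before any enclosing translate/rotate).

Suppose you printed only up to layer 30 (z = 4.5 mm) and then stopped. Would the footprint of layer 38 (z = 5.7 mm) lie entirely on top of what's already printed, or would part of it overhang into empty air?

Compare the two slices. At z = 4.5: the cylinder: section is a regular 16-gon, circumradius r=11.5 (area = (16/2)·11.500²·sin(360°/16) = 404.88 mm²); the r=8.5 cylinder at (10.5, -3) gives a regular 16-gon of circumradius 8.5 (constant along its height) (area = (16/2)·8.500²·sin(360°/16) = 221.19 mm²); Subtracting the remaining from the first: starting from the r=11.5 cylinder (404.88 mm²), the r=8.5 cylinder at (10.5, -3) partially overlaps it — only the 99.78 mm² overlap (of its 221.19 mm²) is removed, clipping the outline — area = 305.09 mm²; the cube at (12, 3) is absent (z outside [5, 21.5]); After the difference (first − rest): none of the subtracted shapes is present at this height, so that combined region is unchanged — area = 305.09 mm². At z = 5.7: the cylinder: section is a regular 16-gon, circumradius r=11.5 (area = (16/2)·11.500²·sin(360°/16) = 404.88 mm²); the cylinder at (10.5, -3): section is a regular 16-gon, circumradius r=8.5 (area = (16/2)·8.500²·sin(360°/16) = 221.19 mm²); After the difference (first − rest): starting from the r=11.5 cylinder (404.88 mm²), the r=8.5 cylinder at (10.5, -3) partially overlaps it — only the 99.78 mm² overlap (of its 221.19 mm²) is removed, clipping the outline — area = 305.09 mm²; the 20×4 cube at (12, 3) contributes its full rectangle (area 80.00 mm²); Taking the first minus the rest: starting from the result so far (305.09 mm²), the 20×4 cube at (12, 3) misses the remaining region (no effect) — area = 305.09 mm². Checking containment: the cross-section at z = 5.7 is a subset of the cross-section at z = 4.5.

entirely on top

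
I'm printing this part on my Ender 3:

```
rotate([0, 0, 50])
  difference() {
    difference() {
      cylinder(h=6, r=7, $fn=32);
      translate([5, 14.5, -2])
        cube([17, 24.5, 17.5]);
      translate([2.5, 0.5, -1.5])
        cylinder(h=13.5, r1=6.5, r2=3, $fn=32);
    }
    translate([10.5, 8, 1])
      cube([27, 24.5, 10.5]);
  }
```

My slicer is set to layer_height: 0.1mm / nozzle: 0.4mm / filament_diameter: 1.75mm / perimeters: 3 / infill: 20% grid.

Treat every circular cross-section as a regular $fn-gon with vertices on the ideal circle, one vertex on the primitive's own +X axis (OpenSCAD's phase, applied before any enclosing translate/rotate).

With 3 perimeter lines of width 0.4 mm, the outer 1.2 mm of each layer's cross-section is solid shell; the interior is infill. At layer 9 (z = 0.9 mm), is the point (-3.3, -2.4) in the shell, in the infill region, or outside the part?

At z = 0.9 mm: the r=7 cylinder gives a regular 32-gon of circumradius 7 (constant along its height); the 17×24.5 cube at (5, 14.5) contributes its full rectangle; the cone at (2.5, 0.5) contributes a regular 32-gon of circumradius 5.878 (interpolated between r1=6.5 and r2=3 at t=0.178); Taking the first minus the rest: starting from the r=7 cylinder, the 17×24.5 cube at (5, 14.5) misses the remaining region (no effect); the cone at (2.5, 0.5) partially overlaps it — only the 94.62 mm² overlap (of its 107.84 mm²) is removed, clipping the outline — 1 connected region; the cube at (10.5, 8) is not intersected at this z (z outside [1, 11.5]); Subtracting the remaining from the first: none of the subtracted shapes is present at this height, so the result so far is unchanged — 1 connected region; (rotated 50° about Z; rotation is an isometry so areas/perimeters/island counts are preserved). Overall, the cross-section is a single solid region. Undo the 50° rotation: the query point maps to (-3.960, 0.985) in the un-rotated model frame. The nearest boundary edge runs (-3.26, 1.65)→(-3.38, 0.50); distance from the point to it = 0.63 mm. The point is inside the cross-section, 0.63 mm from the nearest boundary — within the 1.2 mm shell band (3 × 0.4).

shell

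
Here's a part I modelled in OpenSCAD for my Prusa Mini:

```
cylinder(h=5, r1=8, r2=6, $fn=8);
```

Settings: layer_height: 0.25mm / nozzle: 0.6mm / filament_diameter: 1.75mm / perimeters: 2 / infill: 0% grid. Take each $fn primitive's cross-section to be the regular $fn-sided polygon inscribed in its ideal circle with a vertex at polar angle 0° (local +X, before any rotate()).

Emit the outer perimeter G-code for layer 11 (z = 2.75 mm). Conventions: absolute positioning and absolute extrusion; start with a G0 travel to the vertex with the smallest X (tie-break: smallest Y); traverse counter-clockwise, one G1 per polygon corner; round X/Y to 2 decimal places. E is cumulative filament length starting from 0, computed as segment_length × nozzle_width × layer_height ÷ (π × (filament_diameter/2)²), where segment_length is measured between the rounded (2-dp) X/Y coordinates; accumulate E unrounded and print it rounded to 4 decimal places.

At z = 2.75 mm: the cone: at t=0.550 of its height the radius interpolates to r₁+(r₂−r₁)t = 6.900, giving a regular 8-gon of that circumradius. The outline is a single polygon with 8 vertices. Extrusion per mm of travel: 0.6 × 0.25 / (π × 0.875²) = 0.062363. Accumulating E over each segment gives final E = 2.6350.

G0 X-6.90 Y0.00 Z2.75
G1 X-4.88 Y-4.88 E0.3294
G1 X0.00 Y-6.90 E0.6587
G1 X4.88 Y-4.88 E0.9881
G1 X6.90 Y0.00 E1.3175
G1 X4.88 Y4.88 E1.6469
G1 X0.00 Y6.90 E1.9762
G1 X-4.88 Y4.88 E2.3056
G1 X-6.90 Y0.00 E2.6350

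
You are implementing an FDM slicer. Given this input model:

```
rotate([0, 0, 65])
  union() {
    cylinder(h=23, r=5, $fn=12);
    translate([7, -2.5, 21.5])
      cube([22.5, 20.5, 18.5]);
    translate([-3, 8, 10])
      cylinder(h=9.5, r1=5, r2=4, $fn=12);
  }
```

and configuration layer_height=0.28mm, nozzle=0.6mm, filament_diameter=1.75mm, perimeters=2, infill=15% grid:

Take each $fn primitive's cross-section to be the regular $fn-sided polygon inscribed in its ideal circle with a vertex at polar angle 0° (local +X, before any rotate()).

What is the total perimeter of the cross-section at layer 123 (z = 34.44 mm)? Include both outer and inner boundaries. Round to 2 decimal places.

86.00 mm

At z = 34.44 mm: the cylinder is absent (z outside [0, 23]); the cube at (7, -2.5) (footprint 22.5×20.5) is included at this height (perimeter 86.00 mm); the cone at (-3, 8) does not reach this height (z outside [10, 19.5]); Merging all regions: only the 22.5×20.5 cube at (7, -2.5) is present, so the union is just that shape — boundary = 86.00 mm; (rotated 65° about Z; rotation is an isometry so areas/perimeters/island counts are preserved). Overall, the cross-section is a single solid region. Total boundary length (outer) = 86.00 mm.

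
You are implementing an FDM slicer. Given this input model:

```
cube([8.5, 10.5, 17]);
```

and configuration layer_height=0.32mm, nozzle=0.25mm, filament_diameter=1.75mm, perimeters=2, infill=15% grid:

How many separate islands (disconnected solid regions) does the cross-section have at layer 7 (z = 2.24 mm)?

At z = 2.24 mm: the cube is present — its section is the full 8.5×10.5 rectangle. Overall, the cross-section is a single solid region. Island count = 1.

1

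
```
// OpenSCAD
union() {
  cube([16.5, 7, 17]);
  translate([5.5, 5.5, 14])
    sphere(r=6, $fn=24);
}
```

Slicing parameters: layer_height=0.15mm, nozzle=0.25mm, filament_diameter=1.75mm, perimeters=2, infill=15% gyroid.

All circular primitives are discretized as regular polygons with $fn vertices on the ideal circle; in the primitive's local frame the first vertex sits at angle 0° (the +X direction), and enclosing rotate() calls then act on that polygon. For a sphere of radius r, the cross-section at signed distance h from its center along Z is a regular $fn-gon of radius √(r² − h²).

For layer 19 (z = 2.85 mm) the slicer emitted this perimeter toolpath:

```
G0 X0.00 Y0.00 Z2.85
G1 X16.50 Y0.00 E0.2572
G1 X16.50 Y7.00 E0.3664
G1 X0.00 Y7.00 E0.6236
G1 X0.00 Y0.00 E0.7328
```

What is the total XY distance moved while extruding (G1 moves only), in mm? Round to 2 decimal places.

47.00 mm

Sum the Euclidean lengths of each G1 segment: total = 47.00 mm.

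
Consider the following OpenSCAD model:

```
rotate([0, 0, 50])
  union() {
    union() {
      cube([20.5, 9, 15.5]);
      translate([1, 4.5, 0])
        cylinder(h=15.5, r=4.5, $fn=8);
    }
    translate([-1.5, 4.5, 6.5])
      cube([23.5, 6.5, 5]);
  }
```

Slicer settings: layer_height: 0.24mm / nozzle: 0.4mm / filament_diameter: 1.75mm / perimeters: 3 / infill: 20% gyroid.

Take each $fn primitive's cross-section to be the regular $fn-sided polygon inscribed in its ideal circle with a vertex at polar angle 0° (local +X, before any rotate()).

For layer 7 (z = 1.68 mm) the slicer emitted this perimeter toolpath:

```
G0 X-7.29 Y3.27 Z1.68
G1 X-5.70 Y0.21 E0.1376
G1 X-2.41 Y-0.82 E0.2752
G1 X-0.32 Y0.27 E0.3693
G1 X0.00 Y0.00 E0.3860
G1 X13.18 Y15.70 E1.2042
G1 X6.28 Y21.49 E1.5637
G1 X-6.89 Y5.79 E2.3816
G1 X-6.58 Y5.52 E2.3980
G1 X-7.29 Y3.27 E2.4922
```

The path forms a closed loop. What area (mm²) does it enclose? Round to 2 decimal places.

204.62 mm²

Apply the shoelace formula to the sequence of (X, Y) vertices; enclosed area = 204.62 mm².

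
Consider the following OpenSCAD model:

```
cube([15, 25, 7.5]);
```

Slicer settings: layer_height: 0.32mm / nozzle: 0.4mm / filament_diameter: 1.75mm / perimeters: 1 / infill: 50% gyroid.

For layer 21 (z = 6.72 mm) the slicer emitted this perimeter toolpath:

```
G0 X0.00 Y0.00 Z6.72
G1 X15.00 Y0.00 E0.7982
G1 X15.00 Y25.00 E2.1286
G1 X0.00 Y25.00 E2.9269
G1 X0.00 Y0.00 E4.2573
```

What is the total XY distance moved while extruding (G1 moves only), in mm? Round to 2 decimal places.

80.00 mm

Sum the Euclidean lengths of each G1 segment: total = 80.00 mm.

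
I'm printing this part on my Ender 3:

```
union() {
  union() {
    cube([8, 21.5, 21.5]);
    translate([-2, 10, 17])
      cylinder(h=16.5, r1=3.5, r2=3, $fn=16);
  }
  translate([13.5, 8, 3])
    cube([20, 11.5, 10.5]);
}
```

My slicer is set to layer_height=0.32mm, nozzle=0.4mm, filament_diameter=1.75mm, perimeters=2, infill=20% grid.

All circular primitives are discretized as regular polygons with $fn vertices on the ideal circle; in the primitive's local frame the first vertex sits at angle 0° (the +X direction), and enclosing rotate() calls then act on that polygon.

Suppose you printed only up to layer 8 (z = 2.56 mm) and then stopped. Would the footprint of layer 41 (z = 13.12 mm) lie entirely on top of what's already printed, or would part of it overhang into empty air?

Compare the two slices. At z = 2.56: the cube is present — its section is the full 8×21.5 rectangle (area 172.00 mm²); the cone at (-2, 10) is absent (z outside [17, 33.5]); Taking the union: only the 8×21.5 cube is present, so the union is just that shape — area = 172.00 mm²; the cube at (13.5, 8) is absent (z outside [3, 13.5]); Combining (union): only the result so far is present, so the union is just that shape — area = 172.00 mm². At z = 13.12: the cube is present — its section is the full 8×21.5 rectangle (area 172.00 mm²); the cone at (-2, 10) does not reach this height (z outside [17, 33.5]); Taking the union: only the 8×21.5 cube is present, so the union is just that shape — area = 172.00 mm²; the cube at (13.5, 8) (footprint 20×11.5) is included at this height (area 230.00 mm²); Merging all regions: the 2 present regions are separate (no shared area or edge), so areas and boundary lengths simply add and each stays a separate island — area = 402.00 mm². Checking containment: at z = 13.12 the cross-section extends beyond the z = 2.56 cross-section by about 230.00 mm².

part overhangs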